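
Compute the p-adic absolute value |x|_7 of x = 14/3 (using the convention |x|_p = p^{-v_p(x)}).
|14/3|_7 = 1/7

Step 1 — compute v_7(x) by factoring powers of 7 out of the numerator and denominator: v_7(14/3) = 1. Step 2 — apply |x|_p = p^{-v_p(x)} = 7^{-1} = 1/7.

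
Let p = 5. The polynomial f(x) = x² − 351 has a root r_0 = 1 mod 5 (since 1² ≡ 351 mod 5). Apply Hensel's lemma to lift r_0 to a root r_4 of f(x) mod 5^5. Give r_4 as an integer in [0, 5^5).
r_4 = 2051 (mod 3125)

Hensel's recurrence: r_{i+1} = r_i − f(r_i)·(f′(r_i))^{-1} mod 5^{i+2}, with f′(x) = 2x. Iterate:
  r_0 = 1 (mod 5)
  r_1 = 1 (mod 25)
  r_2 = 51 (mod 125)
  r_3 = 176 (mod 625)
  r_4 = 2051 (mod 3125)
Final: r_4 = 2051, and one checks f(r_4) ≡ 0 mod 5^5.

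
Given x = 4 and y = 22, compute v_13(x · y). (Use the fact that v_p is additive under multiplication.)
v_13(88) = 0

v_p(x) = 0 (factor: 4 = 13^0 · 4); v_p(y) = 0 (factor: 22 = 13^0 · 22). Additivity: v_p(xy) = v_p(x) + v_p(y) = 0 + 0 = 0. (Direct check: xy = 88 = 13^0 · (88).)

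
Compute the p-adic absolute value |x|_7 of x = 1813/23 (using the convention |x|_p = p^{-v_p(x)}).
|1813/23|_7 = 1/49

Step 1 — compute v_7(x) by factoring powers of 7 out of the numerator and denominator: v_7(1813/23) = 2. Step 2 — apply |x|_p = p^{-v_p(x)} = 7^{-2} = 1/49.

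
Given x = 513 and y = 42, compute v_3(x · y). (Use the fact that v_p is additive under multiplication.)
v_3(21546) = 4

v_p(x) = 3 (factor: 513 = 3^3 · 19); v_p(y) = 1 (factor: 42 = 3^1 · 14). Additivity: v_p(xy) = v_p(x) + v_p(y) = 3 + 1 = 4. (Direct check: xy = 21546 = 3^4 · (266).)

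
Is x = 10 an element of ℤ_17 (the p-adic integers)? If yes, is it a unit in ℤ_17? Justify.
x ∈ ℤ_17^× (unit); v_17(x) = 0

ℤ_17 = {x ∈ ℚ_17 : v_17(x) ≥ 0} and ℤ_17^× = {x ∈ ℤ_17 : v_17(x) = 0}. Here v_17(10) = v_17(num) − v_17(den) = 0; compare against these criteria.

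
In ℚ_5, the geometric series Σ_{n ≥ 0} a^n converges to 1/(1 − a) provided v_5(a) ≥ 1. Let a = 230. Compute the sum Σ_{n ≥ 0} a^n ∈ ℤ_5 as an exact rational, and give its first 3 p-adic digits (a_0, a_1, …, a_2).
Σ a^n = 1/(1 − a) = -1/229;  first 3 digits = (1, 1, 0)

v_5(a) = 1 ≥ 1, so the series converges in ℤ_5 to 1/(1 − a) = 1/(1 − 230) = -1/229. Expand this rational in ℤ_5: compute digits iteratively via d_i = x_i mod 5, x_{i+1} = (x_i − d_i)/5. The first 3 digits are (1, 1, 0).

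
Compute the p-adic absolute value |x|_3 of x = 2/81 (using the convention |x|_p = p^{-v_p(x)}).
|2/81|_3 = 81

Step 1 — compute v_3(x) by factoring powers of 3 out of the numerator and denominator: v_3(2/81) = -4. Step 2 — apply |x|_p = p^{-v_p(x)} = 3^{4} = 81.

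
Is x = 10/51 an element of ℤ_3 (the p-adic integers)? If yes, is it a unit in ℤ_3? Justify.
x ∉ ℤ_3 (v_3(x) = -1 < 0)

ℤ_3 = {x ∈ ℚ_3 : v_3(x) ≥ 0} and ℤ_3^× = {x ∈ ℤ_3 : v_3(x) = 0}. Here v_3(10/51) = v_3(num) − v_3(den) = -1; compare against these criteria.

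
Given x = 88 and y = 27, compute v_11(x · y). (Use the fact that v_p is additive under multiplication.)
v_11(2376) = 1

v_p(x) = 1 (factor: 88 = 11^1 · 8); v_p(y) = 0 (factor: 27 = 11^0 · 27). Additivity: v_p(xy) = v_p(x) + v_p(y) = 1 + 0 = 1. (Direct check: xy = 2376 = 11^1 · (216).)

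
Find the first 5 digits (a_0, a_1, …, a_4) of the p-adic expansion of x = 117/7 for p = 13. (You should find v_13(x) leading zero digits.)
(a_0, …, a_4) = (0, 5, 9, 3, 9)

v_13(117/7) = 1, so a_0 = ... = a_0 = 0. Factor out: x = 13^1 · u with u = 9/7 a unit in ℤ_13. Expand u iteratively via a_{v+i} = u_i mod 13, u_{i+1} = (u_i − a_{v+i})/13:
  u_0 = 9/7;  a_1 = 5;  u_1 = (u_0 − 5)/13 = -2/7
  u_1 = -2/7;  a_2 = 9;  u_2 = (u_1 − 9)/13 = -5/7
  u_2 = -5/7;  a_3 = 3;  u_3 = (u_2 − 3)/13 = -2/7
  u_3 = -2/7;  a_4 = 9;  u_4 = (u_3 − 9)/13 = -5/7
Digits: (0, 5, 9, 3, 9).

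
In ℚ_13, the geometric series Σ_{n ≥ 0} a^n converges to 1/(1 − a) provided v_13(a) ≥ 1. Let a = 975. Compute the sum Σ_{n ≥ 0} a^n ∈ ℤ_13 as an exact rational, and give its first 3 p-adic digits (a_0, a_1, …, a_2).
Σ a^n = 1/(1 − a) = -1/974;  first 3 digits = (1, 10, 1)

v_13(a) = 1 ≥ 1, so the series converges in ℤ_13 to 1/(1 − a) = 1/(1 − 975) = -1/974. Expand this rational in ℤ_13: compute digits iteratively via d_i = x_i mod 13, x_{i+1} = (x_i − d_i)/13. The first 3 digits are (1, 10, 1).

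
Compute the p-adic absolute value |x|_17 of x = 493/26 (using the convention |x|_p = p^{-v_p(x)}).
|493/26|_17 = 1/17

Step 1 — compute v_17(x) by factoring powers of 17 out of the numerator and denominator: v_17(493/26) = 1. Step 2 — apply |x|_p = p^{-v_p(x)} = 17^{-1} = 1/17.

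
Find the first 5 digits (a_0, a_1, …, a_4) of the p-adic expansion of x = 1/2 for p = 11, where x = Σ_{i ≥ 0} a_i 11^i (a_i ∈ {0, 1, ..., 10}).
(a_0, …, a_4) = (6, 5, 5, 5, 5)

v_11(1/2) = 0 (numerator and denominator both coprime to 11), so x ∈ ℤ_11^×. Compute digits iteratively via a_i = x_i mod 11, x_{i+1} = (x_i − a_i)/11, with x_0 = x:
  x_0 = 1/2;  a_0 = 6;  x_1 = (x_0 − 6)/11 = -1/2
  x_1 = -1/2;  a_1 = 5;  x_2 = (x_1 − 5)/11 = -1/2
  x_2 = -1/2;  a_2 = 5;  x_3 = (x_2 − 5)/11 = -1/2
  x_3 = -1/2;  a_3 = 5;  x_4 = (x_3 − 5)/11 = -1/2
  x_4 = -1/2;  a_4 = 5;  x_5 = (x_4 − 5)/11 = -1/2
Digits: (6, 5, 5, 5, 5).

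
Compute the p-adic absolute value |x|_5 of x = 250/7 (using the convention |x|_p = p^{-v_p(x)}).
|250/7|_5 = 1/125

Step 1 — compute v_5(x) by factoring powers of 5 out of the numerator and denominator: v_5(250/7) = 3. Step 2 — apply |x|_p = p^{-v_p(x)} = 5^{-3} = 1/125.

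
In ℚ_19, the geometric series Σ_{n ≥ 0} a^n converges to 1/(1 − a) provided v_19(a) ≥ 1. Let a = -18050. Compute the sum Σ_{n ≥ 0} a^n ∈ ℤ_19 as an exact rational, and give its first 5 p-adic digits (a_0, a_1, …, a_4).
Σ a^n = 1/(1 − a) = 1/18051;  first 5 digits = (1, 0, 7, 16, 10)

v_19(a) = 2 ≥ 1, so the series converges in ℤ_19 to 1/(1 − a) = 1/(1 − (-18050)) = 1/18051. Expand this rational in ℤ_19: compute digits iteratively via d_i = x_i mod 19, x_{i+1} = (x_i − d_i)/19. The first 5 digits are (1, 0, 7, 16, 10).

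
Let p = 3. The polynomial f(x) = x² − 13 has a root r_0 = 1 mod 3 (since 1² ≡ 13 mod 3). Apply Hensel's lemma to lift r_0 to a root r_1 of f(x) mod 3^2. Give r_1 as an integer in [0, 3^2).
r_1 = 7 (mod 9)

Hensel's recurrence: r_{i+1} = r_i − f(r_i)·(f′(r_i))^{-1} mod 3^{i+2}, with f′(x) = 2x. Iterate:
  r_0 = 1 (mod 3)
  r_1 = 7 (mod 9)
Final: r_1 = 7, and one checks f(r_1) ≡ 0 mod 3^2.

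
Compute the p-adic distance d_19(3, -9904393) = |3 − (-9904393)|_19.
d_19(3, -9904393) = 1/2476099

Step 1 — x − y = 3 − (-9904393) = 9904396. Step 2 — v_19(9904396) = 5 (factor: 9904396 = (19^5 · 4); the sign does not affect v_p). Step 3 — |x − y|_19 = 19^{-5} = 1/2476099.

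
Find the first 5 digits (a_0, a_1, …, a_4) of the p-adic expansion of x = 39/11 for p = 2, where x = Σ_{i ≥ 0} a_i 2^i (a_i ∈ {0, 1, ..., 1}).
(a_0, …, a_4) = (1, 0, 1, 0, 1)

v_2(39/11) = 0 (numerator and denominator both coprime to 2), so x ∈ ℤ_2^×. Compute digits iteratively via a_i = x_i mod 2, x_{i+1} = (x_i − a_i)/2, with x_0 = x:
  x_0 = 39/11;  a_0 = 1;  x_1 = (x_0 − 1)/2 = 14/11
  x_1 = 14/11;  a_1 = 0;  x_2 = (x_1 − 0)/2 = 7/11
  x_2 = 7/11;  a_2 = 1;  x_3 = (x_2 − 1)/2 = -2/11
  x_3 = -2/11;  a_3 = 0;  x_4 = (x_3 − 0)/2 = -1/11
  x_4 = -1/11;  a_4 = 1;  x_5 = (x_4 − 1)/2 = -6/11
Digits: (1, 0, 1, 0, 1).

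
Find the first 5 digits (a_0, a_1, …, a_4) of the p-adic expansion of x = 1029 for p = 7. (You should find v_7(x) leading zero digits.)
(a_0, …, a_4) = (0, 0, 0, 3, 0)

v_7(1029) = 3, so a_0 = ... = a_2 = 0. Factor out: x = 7^3 · u with u = 3 a unit in ℤ_7. Expand u iteratively via a_{v+i} = u_i mod 7, u_{i+1} = (u_i − a_{v+i})/7:
  u_0 = 3;  a_3 = 3;  u_1 = (u_0 − 3)/7 = 0
  u_1 = 0;  a_4 = 0;  u_2 = (u_1 − 0)/7 = 0
Digits: (0, 0, 0, 3, 0).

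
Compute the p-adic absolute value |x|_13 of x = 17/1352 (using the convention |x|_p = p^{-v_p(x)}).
|17/1352|_13 = 169

Step 1 — compute v_13(x) by factoring powers of 13 out of the numerator and denominator: v_13(17/1352) = -2. Step 2 — apply |x|_p = p^{-v_p(x)} = 13^{2} = 169.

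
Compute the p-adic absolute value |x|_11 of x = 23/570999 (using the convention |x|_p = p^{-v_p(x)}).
|23/570999|_11 = 14641

Step 1 — compute v_11(x) by factoring powers of 11 out of the numerator and denominator: v_11(23/570999) = -4. Step 2 — apply |x|_p = p^{-v_p(x)} = 11^{4} = 14641.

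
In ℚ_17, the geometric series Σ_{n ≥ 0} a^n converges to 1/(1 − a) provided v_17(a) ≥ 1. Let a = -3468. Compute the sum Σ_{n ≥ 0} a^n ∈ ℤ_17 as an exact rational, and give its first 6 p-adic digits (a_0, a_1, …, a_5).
Σ a^n = 1/(1 − a) = 1/3469;  first 6 digits = (1, 0, 5, 16, 7, 8)

v_17(a) = 2 ≥ 1, so the series converges in ℤ_17 to 1/(1 − a) = 1/(1 − (-3468)) = 1/3469. Expand this rational in ℤ_17: compute digits iteratively via d_i = x_i mod 17, x_{i+1} = (x_i − d_i)/17. The first 6 digits are (1, 0, 5, 16, 7, 8).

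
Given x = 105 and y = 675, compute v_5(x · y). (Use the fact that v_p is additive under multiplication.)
v_5(70875) = 3

v_p(x) = 1 (factor: 105 = 5^1 · 21); v_p(y) = 2 (factor: 675 = 5^2 · 27). Additivity: v_p(xy) = v_p(x) + v_p(y) = 1 + 2 = 3. (Direct check: xy = 70875 = 5^3 · (567).)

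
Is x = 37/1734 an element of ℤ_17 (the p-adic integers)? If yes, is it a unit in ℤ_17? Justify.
x ∉ ℤ_17 (v_17(x) = -2 < 0)

ℤ_17 = {x ∈ ℚ_17 : v_17(x) ≥ 0} and ℤ_17^× = {x ∈ ℤ_17 : v_17(x) = 0}. Here v_17(37/1734) = v_17(num) − v_17(den) = -2; compare against these criteria.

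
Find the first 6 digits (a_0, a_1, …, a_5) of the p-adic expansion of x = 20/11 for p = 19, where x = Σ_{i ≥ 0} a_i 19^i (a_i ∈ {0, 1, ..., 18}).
(a_0, …, a_5) = (7, 17, 6, 10, 15, 13)

v_19(20/11) = 0 (numerator and denominator both coprime to 19), so x ∈ ℤ_19^×. Compute digits iteratively via a_i = x_i mod 19, x_{i+1} = (x_i − a_i)/19, with x_0 = x:
  x_0 = 20/11;  a_0 = 7;  x_1 = (x_0 − 7)/19 = -3/11
  x_1 = -3/11;  a_1 = 17;  x_2 = (x_1 − 17)/19 = -10/11
  x_2 = -10/11;  a_2 = 6;  x_3 = (x_2 − 6)/19 = -4/11
  x_3 = -4/11;  a_3 = 10;  x_4 = (x_3 − 10)/19 = -6/11
  x_4 = -6/11;  a_4 = 15;  x_5 = (x_4 − 15)/19 = -9/11
  x_5 = -9/11;  a_5 = 13;  x_6 = (x_5 − 13)/19 = -8/11
Digits: (7, 17, 6, 10, 15, 13).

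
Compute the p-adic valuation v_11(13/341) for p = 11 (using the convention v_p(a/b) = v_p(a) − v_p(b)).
v_11(13/341) = -1

Factor powers of 11 from the numerator and denominator of the reduced fraction: 13 = 11^0 · 13 and 341 = 11^1 · 31. Apply v_p(a/b) = v_p(a) − v_p(b): v_11(13/341) = 0 − 1 = -1.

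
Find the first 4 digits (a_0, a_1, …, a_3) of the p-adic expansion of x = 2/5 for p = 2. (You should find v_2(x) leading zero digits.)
(a_0, …, a_3) = (0, 1, 0, 1)

v_2(2/5) = 1, so a_0 = ... = a_0 = 0. Factor out: x = 2^1 · u with u = 1/5 a unit in ℤ_2. Expand u iteratively via a_{v+i} = u_i mod 2, u_{i+1} = (u_i − a_{v+i})/2:
  u_0 = 1/5;  a_1 = 1;  u_1 = (u_0 − 1)/2 = -2/5
  u_1 = -2/5;  a_2 = 0;  u_2 = (u_1 − 0)/2 = -1/5
  u_2 = -1/5;  a_3 = 1;  u_3 = (u_2 − 1)/2 = -3/5
Digits: (0, 1, 0, 1).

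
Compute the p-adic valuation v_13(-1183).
v_13(-1183) = 2

v_13(n) is the largest exponent k such that 13^k divides n. Factor out: -1183 = -13^2 · 7. (Sign doesn't affect v_p.) So v_13(-1183) = 2.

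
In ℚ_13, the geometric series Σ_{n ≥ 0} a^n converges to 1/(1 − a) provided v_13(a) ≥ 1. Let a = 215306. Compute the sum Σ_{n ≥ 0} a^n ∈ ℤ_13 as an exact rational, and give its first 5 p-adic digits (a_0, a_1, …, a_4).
Σ a^n = 1/(1 − a) = -1/215305;  first 5 digits = (1, 0, 0, 7, 7)

v_13(a) = 3 ≥ 1, so the series converges in ℤ_13 to 1/(1 − a) = 1/(1 − 215306) = -1/215305. Expand this rational in ℤ_13: compute digits iteratively via d_i = x_i mod 13, x_{i+1} = (x_i − d_i)/13. The first 5 digits are (1, 0, 0, 7, 7).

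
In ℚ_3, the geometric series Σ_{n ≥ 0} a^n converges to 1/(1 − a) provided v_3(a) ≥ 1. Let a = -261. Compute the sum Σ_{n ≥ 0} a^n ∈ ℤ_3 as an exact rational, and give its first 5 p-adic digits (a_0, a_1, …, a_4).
Σ a^n = 1/(1 − a) = 1/262;  first 5 digits = (1, 0, 1, 2, 0)

v_3(a) = 2 ≥ 1, so the series converges in ℤ_3 to 1/(1 − a) = 1/(1 − (-261)) = 1/262. Expand this rational in ℤ_3: compute digits iteratively via d_i = x_i mod 3, x_{i+1} = (x_i − d_i)/3. The first 5 digits are (1, 0, 1, 2, 0).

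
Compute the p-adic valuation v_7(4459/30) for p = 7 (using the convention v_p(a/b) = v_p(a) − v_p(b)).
v_7(4459/30) = 3

Factor powers of 7 from the numerator and denominator of the reduced fraction: 4459 = 7^3 · 13 and 30 = 7^0 · 30. Apply v_p(a/b) = v_p(a) − v_p(b): v_7(4459/30) = 3 − 0 = 3.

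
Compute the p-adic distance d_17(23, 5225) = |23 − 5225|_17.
d_17(23, 5225) = 1/289

Step 1 — x − y = 23 − 5225 = -5202. Step 2 — v_17(-5202) = 2 (factor: -5202 = −(17^2 · 18); the sign does not affect v_p). Step 3 — |x − y|_17 = 17^{-2} = 1/289.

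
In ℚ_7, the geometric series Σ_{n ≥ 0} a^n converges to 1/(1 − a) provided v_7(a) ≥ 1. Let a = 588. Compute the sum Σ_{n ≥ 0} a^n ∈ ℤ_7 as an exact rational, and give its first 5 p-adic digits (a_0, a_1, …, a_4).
Σ a^n = 1/(1 − a) = -1/587;  first 5 digits = (1, 0, 5, 1, 4)

v_7(a) = 2 ≥ 1, so the series converges in ℤ_7 to 1/(1 − a) = 1/(1 − 588) = -1/587. Expand this rational in ℤ_7: compute digits iteratively via d_i = x_i mod 7, x_{i+1} = (x_i − d_i)/7. The first 5 digits are (1, 0, 5, 1, 4).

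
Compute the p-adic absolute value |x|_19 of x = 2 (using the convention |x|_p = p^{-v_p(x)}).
|2|_19 = 1

Step 1 — compute v_19(x) by factoring powers of 19 out of the numerator and denominator: v_19(2) = 0. Step 2 — apply |x|_p = p^{-v_p(x)} = 19^{0} = 1.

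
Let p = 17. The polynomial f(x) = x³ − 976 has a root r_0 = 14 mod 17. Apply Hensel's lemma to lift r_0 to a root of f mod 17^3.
r_2 = 4230 (mod 4913)

Hensel: r_{i+1} = r_i − f(r_i)/f′(r_i) mod 17^{i+2}, where f′(x) = 3x². Iterate:
  r_0 = 14 (mod 17)
  r_1 = 184 (mod 289)
  r_2 = 4230 (mod 4913)
Final: r = 4230 with f(r) ≡ 0 mod 17^3.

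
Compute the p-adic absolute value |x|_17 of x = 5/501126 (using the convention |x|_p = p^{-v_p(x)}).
|5/501126|_17 = 83521

Step 1 — compute v_17(x) by factoring powers of 17 out of the numerator and denominator: v_17(5/501126) = -4. Step 2 — apply |x|_p = p^{-v_p(x)} = 17^{4} = 83521.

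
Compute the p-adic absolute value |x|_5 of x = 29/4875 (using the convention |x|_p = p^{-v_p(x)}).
|29/4875|_5 = 125

Step 1 — compute v_5(x) by factoring powers of 5 out of the numerator and denominator: v_5(29/4875) = -3. Step 2 — apply |x|_p = p^{-v_p(x)} = 5^{3} = 125.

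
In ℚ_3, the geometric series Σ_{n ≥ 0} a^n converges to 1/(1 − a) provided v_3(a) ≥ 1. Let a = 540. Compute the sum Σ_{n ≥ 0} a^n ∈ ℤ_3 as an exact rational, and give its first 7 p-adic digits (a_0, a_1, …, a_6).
Σ a^n = 1/(1 − a) = -1/539;  first 7 digits = (1, 0, 0, 2, 0, 2, 1)

v_3(a) = 3 ≥ 1, so the series converges in ℤ_3 to 1/(1 − a) = 1/(1 − 540) = -1/539. Expand this rational in ℤ_3: compute digits iteratively via d_i = x_i mod 3, x_{i+1} = (x_i − d_i)/3. The first 7 digits are (1, 0, 0, 2, 0, 2, 1).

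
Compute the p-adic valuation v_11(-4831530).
v_11(-4831530) = 5

v_11(n) is the largest exponent k such that 11^k divides n. Factor out: -4831530 = -11^5 · 30. (Sign doesn't affect v_p.) So v_11(-4831530) = 5.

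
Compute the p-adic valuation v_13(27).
v_13(27) = 0

v_13(n) is the largest exponent k such that 13^k divides n. Factor out: 27 = 13^0 · 27. (Sign doesn't affect v_p.) So v_13(27) = 0.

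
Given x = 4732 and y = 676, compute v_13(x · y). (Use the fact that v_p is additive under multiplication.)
v_13(3198832) = 4

v_p(x) = 2 (factor: 4732 = 13^2 · 28); v_p(y) = 2 (factor: 676 = 13^2 · 4). Additivity: v_p(xy) = v_p(x) + v_p(y) = 2 + 2 = 4. (Direct check: xy = 3198832 = 13^4 · (112).)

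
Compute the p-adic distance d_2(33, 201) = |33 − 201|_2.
d_2(33, 201) = 1/8

Step 1 — x − y = 33 − 201 = -168. Step 2 — v_2(-168) = 3 (factor: -168 = −(2^3 · 21); the sign does not affect v_p). Step 3 — |x − y|_2 = 2^{-3} = 1/8.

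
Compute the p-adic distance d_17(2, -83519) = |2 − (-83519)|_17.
d_17(2, -83519) = 1/83521

Step 1 — x − y = 2 − (-83519) = 83521. Step 2 — v_17(83521) = 4 (factor: 83521 = (17^4 · 1); the sign does not affect v_p). Step 3 — |x − y|_17 = 17^{-4} = 1/83521.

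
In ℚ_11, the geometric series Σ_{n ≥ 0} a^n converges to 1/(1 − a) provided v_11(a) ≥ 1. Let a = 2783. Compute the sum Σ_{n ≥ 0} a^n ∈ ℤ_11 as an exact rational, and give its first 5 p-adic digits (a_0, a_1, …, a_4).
Σ a^n = 1/(1 − a) = -1/2782;  first 5 digits = (1, 0, 1, 2, 1)

v_11(a) = 2 ≥ 1, so the series converges in ℤ_11 to 1/(1 − a) = 1/(1 − 2783) = -1/2782. Expand this rational in ℤ_11: compute digits iteratively via d_i = x_i mod 11, x_{i+1} = (x_i − d_i)/11. The first 5 digits are (1, 0, 1, 2, 1).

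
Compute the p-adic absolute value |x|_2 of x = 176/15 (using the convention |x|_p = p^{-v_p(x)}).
|176/15|_2 = 1/16

Step 1 — compute v_2(x) by factoring powers of 2 out of the numerator and denominator: v_2(176/15) = 4. Step 2 — apply |x|_p = p^{-v_p(x)} = 2^{-4} = 1/16.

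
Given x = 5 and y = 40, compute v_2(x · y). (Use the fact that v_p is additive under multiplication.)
v_2(200) = 3

v_p(x) = 0 (factor: 5 = 2^0 · 5); v_p(y) = 3 (factor: 40 = 2^3 · 5). Additivity: v_p(xy) = v_p(x) + v_p(y) = 0 + 3 = 3. (Direct check: xy = 200 = 2^3 · (25).)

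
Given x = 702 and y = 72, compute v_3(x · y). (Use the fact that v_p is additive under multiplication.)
v_3(50544) = 5

v_p(x) = 3 (factor: 702 = 3^3 · 26); v_p(y) = 2 (factor: 72 = 3^2 · 8). Additivity: v_p(xy) = v_p(x) + v_p(y) = 3 + 2 = 5. (Direct check: xy = 50544 = 3^5 · (208).)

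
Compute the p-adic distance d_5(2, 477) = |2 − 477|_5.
d_5(2, 477) = 1/25

Step 1 — x − y = 2 − 477 = -475. Step 2 — v_5(-475) = 2 (factor: -475 = −(5^2 · 19); the sign does not affect v_p). Step 3 — |x − y|_5 = 5^{-2} = 1/25.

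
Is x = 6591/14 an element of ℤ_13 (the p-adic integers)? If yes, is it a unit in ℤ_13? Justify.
x ∈ ℤ_13 but not a unit; v_13(x) = 3 > 0

ℤ_13 = {x ∈ ℚ_13 : v_13(x) ≥ 0} and ℤ_13^× = {x ∈ ℤ_13 : v_13(x) = 0}. Here v_13(6591/14) = v_13(num) − v_13(den) = 3; compare against these criteria.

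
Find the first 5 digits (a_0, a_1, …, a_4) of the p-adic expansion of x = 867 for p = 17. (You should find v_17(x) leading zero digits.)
(a_0, …, a_4) = (0, 0, 3, 0, 0)

v_17(867) = 2, so a_0 = ... = a_1 = 0. Factor out: x = 17^2 · u with u = 3 a unit in ℤ_17. Expand u iteratively via a_{v+i} = u_i mod 17, u_{i+1} = (u_i − a_{v+i})/17:
  u_0 = 3;  a_2 = 3;  u_1 = (u_0 − 3)/17 = 0
  u_1 = 0;  a_3 = 0;  u_2 = (u_1 − 0)/17 = 0
  u_2 = 0;  a_4 = 0;  u_3 = (u_2 − 0)/17 = 0
Digits: (0, 0, 3, 0, 0).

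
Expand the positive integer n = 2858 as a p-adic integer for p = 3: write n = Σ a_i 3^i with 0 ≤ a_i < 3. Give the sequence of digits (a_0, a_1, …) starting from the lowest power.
(a_0, a_1, …) = (2, 1, 2, 0, 2, 2, 0, 1)

Repeated division by 3 gives the digits low-to-high: 2858 = 2 + 1·3^1 + 2·3^2 + 2·3^4 + 2·3^5 + 1·3^7. Digit sequence: (2, 1, 2, 0, 2, 2, 0, 1).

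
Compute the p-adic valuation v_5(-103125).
v_5(-103125) = 5

v_5(n) is the largest exponent k such that 5^k divides n. Factor out: -103125 = -5^5 · 33. (Sign doesn't affect v_p.) So v_5(-103125) = 5.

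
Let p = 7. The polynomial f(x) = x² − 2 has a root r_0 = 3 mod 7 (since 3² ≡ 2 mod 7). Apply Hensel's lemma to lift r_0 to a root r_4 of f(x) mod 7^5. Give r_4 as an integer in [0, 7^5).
r_4 = 4567 (mod 16807)

Hensel's recurrence: r_{i+1} = r_i − f(r_i)·(f′(r_i))^{-1} mod 7^{i+2}, with f′(x) = 2x. Iterate:
  r_0 = 3 (mod 7)
  r_1 = 10 (mod 49)
  r_2 = 108 (mod 343)
  r_3 = 2166 (mod 2401)
  r_4 = 4567 (mod 16807)
Final: r_4 = 4567, and one checks f(r_4) ≡ 0 mod 7^5.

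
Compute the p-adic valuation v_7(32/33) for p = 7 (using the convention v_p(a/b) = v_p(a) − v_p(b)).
v_7(32/33) = 0

Factor powers of 7 from the numerator and denominator of the reduced fraction: 32 = 7^0 · 32 and 33 = 7^0 · 33. Apply v_p(a/b) = v_p(a) − v_p(b): v_7(32/33) = 0 − 0 = 0.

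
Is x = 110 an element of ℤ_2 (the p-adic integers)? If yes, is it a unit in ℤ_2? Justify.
x ∈ ℤ_2 but not a unit; v_2(x) = 1 > 0

ℤ_2 = {x ∈ ℚ_2 : v_2(x) ≥ 0} and ℤ_2^× = {x ∈ ℤ_2 : v_2(x) = 0}. Here v_2(110) = v_2(num) − v_2(den) = 1; compare against these criteria.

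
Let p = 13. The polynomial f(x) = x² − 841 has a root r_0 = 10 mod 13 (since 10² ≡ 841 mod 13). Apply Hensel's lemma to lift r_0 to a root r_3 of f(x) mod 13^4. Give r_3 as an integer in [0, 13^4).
r_3 = 28532 (mod 28561)

Hensel's recurrence: r_{i+1} = r_i − f(r_i)·(f′(r_i))^{-1} mod 13^{i+2}, with f′(x) = 2x. Iterate:
  r_0 = 10 (mod 13)
  r_1 = 140 (mod 169)
  r_2 = 2168 (mod 2197)
  r_3 = 28532 (mod 28561)
Final: r_3 = 28532, and one checks f(r_3) ≡ 0 mod 13^4.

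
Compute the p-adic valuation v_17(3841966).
v_17(3841966) = 4

v_17(n) is the largest exponent k such that 17^k divides n. Factor out: 3841966 = 17^4 · 46. (Sign doesn't affect v_p.) So v_17(3841966) = 4.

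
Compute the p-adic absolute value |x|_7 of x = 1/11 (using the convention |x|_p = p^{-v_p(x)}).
|1/11|_7 = 1

Step 1 — compute v_7(x) by factoring powers of 7 out of the numerator and denominator: v_7(1/11) = 0. Step 2 — apply |x|_p = p^{-v_p(x)} = 7^{0} = 1.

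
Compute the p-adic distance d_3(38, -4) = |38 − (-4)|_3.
d_3(38, -4) = 1/3

Step 1 — x − y = 38 − (-4) = 42. Step 2 — v_3(42) = 1 (factor: 42 = (3^1 · 14); the sign does not affect v_p). Step 3 — |x − y|_3 = 3^{-1} = 1/3.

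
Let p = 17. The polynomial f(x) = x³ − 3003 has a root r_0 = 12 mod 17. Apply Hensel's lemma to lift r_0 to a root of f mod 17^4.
r_3 = 11011 (mod 83521)

Hensel: r_{i+1} = r_i − f(r_i)/f′(r_i) mod 17^{i+2}, where f′(x) = 3x². Iterate:
  r_0 = 12 (mod 17)
  r_1 = 29 (mod 289)
  r_2 = 1185 (mod 4913)
  r_3 = 11011 (mod 83521)
Final: r = 11011 with f(r) ≡ 0 mod 17^4.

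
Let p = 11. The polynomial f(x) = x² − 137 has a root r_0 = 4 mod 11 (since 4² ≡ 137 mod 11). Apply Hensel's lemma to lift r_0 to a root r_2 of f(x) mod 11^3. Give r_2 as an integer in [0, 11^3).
r_2 = 851 (mod 1331)

Hensel's recurrence: r_{i+1} = r_i − f(r_i)·(f′(r_i))^{-1} mod 11^{i+2}, with f′(x) = 2x. Iterate:
  r_0 = 4 (mod 11)
  r_1 = 4 (mod 121)
  r_2 = 851 (mod 1331)
Final: r_2 = 851, and one checks f(r_2) ≡ 0 mod 11^3.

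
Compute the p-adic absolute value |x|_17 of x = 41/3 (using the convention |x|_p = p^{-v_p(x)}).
|41/3|_17 = 1

Step 1 — compute v_17(x) by factoring powers of 17 out of the numerator and denominator: v_17(41/3) = 0. Step 2 — apply |x|_p = p^{-v_p(x)} = 17^{0} = 1.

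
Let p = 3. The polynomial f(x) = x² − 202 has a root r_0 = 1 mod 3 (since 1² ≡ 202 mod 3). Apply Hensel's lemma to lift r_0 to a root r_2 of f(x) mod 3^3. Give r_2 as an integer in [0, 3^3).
r_2 = 16 (mod 27)

Hensel's recurrence: r_{i+1} = r_i − f(r_i)·(f′(r_i))^{-1} mod 3^{i+2}, with f′(x) = 2x. Iterate:
  r_0 = 1 (mod 3)
  r_1 = 7 (mod 9)
  r_2 = 16 (mod 27)
Final: r_2 = 16, and one checks f(r_2) ≡ 0 mod 3^3.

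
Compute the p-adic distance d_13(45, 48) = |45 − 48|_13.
d_13(45, 48) = 1

Step 1 — x − y = 45 − 48 = -3. Step 2 — v_13(-3) = 0 (factor: -3 = −(13^0 · 3); the sign does not affect v_p). Step 3 — |x − y|_13 = 13^{0} = 1.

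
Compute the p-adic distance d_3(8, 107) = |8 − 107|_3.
d_3(8, 107) = 1/9

Step 1 — x − y = 8 − 107 = -99. Step 2 — v_3(-99) = 2 (factor: -99 = −(3^2 · 11); the sign does not affect v_p). Step 3 — |x − y|_3 = 3^{-2} = 1/9.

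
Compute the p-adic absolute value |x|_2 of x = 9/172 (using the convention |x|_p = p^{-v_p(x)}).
|9/172|_2 = 4

Step 1 — compute v_2(x) by factoring powers of 2 out of the numerator and denominator: v_2(9/172) = -2. Step 2 — apply |x|_p = p^{-v_p(x)} = 2^{2} = 4.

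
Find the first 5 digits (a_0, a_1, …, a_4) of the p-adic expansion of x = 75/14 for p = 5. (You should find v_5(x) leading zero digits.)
(a_0, …, a_4) = (0, 0, 2, 0, 1)

v_5(75/14) = 2, so a_0 = ... = a_1 = 0. Factor out: x = 5^2 · u with u = 3/14 a unit in ℤ_5. Expand u iteratively via a_{v+i} = u_i mod 5, u_{i+1} = (u_i − a_{v+i})/5:
  u_0 = 3/14;  a_2 = 2;  u_1 = (u_0 − 2)/5 = -5/14
  u_1 = -5/14;  a_3 = 0;  u_2 = (u_1 − 0)/5 = -1/14
  u_2 = -1/14;  a_4 = 1;  u_3 = (u_2 − 1)/5 = -3/14
Digits: (0, 0, 2, 0, 1).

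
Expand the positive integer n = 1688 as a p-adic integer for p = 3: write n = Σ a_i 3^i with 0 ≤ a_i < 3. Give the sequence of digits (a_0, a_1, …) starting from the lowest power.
(a_0, a_1, …) = (2, 1, 1, 2, 2, 0, 2)

Repeated division by 3 gives the digits low-to-high: 1688 = 2 + 1·3^1 + 1·3^2 + 2·3^3 + 2·3^4 + 2·3^6. Digit sequence: (2, 1, 1, 2, 2, 0, 2).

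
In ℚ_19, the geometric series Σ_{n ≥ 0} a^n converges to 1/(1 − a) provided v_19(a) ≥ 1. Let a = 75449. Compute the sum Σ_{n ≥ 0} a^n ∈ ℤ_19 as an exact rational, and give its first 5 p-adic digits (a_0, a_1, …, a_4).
Σ a^n = 1/(1 − a) = -1/75448;  first 5 digits = (1, 0, 0, 11, 0)

v_19(a) = 3 ≥ 1, so the series converges in ℤ_19 to 1/(1 − a) = 1/(1 − 75449) = -1/75448. Expand this rational in ℤ_19: compute digits iteratively via d_i = x_i mod 19, x_{i+1} = (x_i − d_i)/19. The first 5 digits are (1, 0, 0, 11, 0).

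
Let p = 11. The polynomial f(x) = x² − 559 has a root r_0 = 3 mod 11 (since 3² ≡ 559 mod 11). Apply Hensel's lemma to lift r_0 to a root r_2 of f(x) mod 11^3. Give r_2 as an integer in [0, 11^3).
r_2 = 740 (mod 1331)

Hensel's recurrence: r_{i+1} = r_i − f(r_i)·(f′(r_i))^{-1} mod 11^{i+2}, with f′(x) = 2x. Iterate:
  r_0 = 3 (mod 11)
  r_1 = 14 (mod 121)
  r_2 = 740 (mod 1331)
Final: r_2 = 740, and one checks f(r_2) ≡ 0 mod 11^3.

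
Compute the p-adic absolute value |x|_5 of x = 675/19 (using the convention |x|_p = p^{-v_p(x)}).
|675/19|_5 = 1/25

Step 1 — compute v_5(x) by factoring powers of 5 out of the numerator and denominator: v_5(675/19) = 2. Step 2 — apply |x|_p = p^{-v_p(x)} = 5^{-2} = 1/25.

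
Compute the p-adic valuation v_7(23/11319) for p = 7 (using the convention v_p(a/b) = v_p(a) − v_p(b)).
v_7(23/11319) = -3

Factor powers of 7 from the numerator and denominator of the reduced fraction: 23 = 7^0 · 23 and 11319 = 7^3 · 33. Apply v_p(a/b) = v_p(a) − v_p(b): v_7(23/11319) = 0 − 3 = -3.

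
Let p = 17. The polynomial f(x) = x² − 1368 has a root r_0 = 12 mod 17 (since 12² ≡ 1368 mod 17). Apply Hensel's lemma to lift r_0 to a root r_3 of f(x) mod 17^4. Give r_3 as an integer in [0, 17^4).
r_3 = 65666 (mod 83521)

Hensel's recurrence: r_{i+1} = r_i − f(r_i)·(f′(r_i))^{-1} mod 17^{i+2}, with f′(x) = 2x. Iterate:
  r_0 = 12 (mod 17)
  r_1 = 63 (mod 289)
  r_2 = 1797 (mod 4913)
  r_3 = 65666 (mod 83521)
Final: r_3 = 65666, and one checks f(r_3) ≡ 0 mod 17^4.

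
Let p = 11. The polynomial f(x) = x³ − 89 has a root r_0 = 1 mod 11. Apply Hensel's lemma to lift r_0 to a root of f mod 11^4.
r_3 = 8339 (mod 14641)

Hensel: r_{i+1} = r_i − f(r_i)/f′(r_i) mod 11^{i+2}, where f′(x) = 3x². Iterate:
  r_0 = 1 (mod 11)
  r_1 = 111 (mod 121)
  r_2 = 353 (mod 1331)
  r_3 = 8339 (mod 14641)
Final: r = 8339 with f(r) ≡ 0 mod 11^4.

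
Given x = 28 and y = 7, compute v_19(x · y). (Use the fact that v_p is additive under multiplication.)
v_19(196) = 0

v_p(x) = 0 (factor: 28 = 19^0 · 28); v_p(y) = 0 (factor: 7 = 19^0 · 7). Additivity: v_p(xy) = v_p(x) + v_p(y) = 0 + 0 = 0. (Direct check: xy = 196 = 19^0 · (196).)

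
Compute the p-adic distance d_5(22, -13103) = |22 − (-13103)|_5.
d_5(22, -13103) = 1/625

Step 1 — x − y = 22 − (-13103) = 13125. Step 2 — v_5(13125) = 4 (factor: 13125 = (5^4 · 21); the sign does not affect v_p). Step 3 — |x − y|_5 = 5^{-4} = 1/625.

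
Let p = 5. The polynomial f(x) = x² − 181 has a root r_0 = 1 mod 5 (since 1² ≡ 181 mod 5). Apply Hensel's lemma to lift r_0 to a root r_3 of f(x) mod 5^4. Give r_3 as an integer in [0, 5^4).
r_3 = 541 (mod 625)

Hensel's recurrence: r_{i+1} = r_i − f(r_i)·(f′(r_i))^{-1} mod 5^{i+2}, with f′(x) = 2x. Iterate:
  r_0 = 1 (mod 5)
  r_1 = 16 (mod 25)
  r_2 = 41 (mod 125)
  r_3 = 541 (mod 625)
Final: r_3 = 541, and one checks f(r_3) ≡ 0 mod 5^4.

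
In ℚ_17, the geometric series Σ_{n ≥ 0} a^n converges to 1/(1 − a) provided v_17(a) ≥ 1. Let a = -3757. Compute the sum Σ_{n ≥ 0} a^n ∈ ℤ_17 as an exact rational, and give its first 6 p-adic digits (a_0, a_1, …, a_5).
Σ a^n = 1/(1 − a) = 1/3758;  first 6 digits = (1, 0, 4, 16, 15, 9)

v_17(a) = 2 ≥ 1, so the series converges in ℤ_17 to 1/(1 − a) = 1/(1 − (-3757)) = 1/3758. Expand this rational in ℤ_17: compute digits iteratively via d_i = x_i mod 17, x_{i+1} = (x_i − d_i)/17. The first 6 digits are (1, 0, 4, 16, 15, 9).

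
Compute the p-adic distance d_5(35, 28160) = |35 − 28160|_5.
d_5(35, 28160) = 1/3125

Step 1 — x − y = 35 − 28160 = -28125. Step 2 — v_5(-28125) = 5 (factor: -28125 = −(5^5 · 9); the sign does not affect v_p). Step 3 — |x − y|_5 = 5^{-5} = 1/3125.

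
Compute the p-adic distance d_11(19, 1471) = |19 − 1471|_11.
d_11(19, 1471) = 1/121

Step 1 — x − y = 19 − 1471 = -1452. Step 2 — v_11(-1452) = 2 (factor: -1452 = −(11^2 · 12); the sign does not affect v_p). Step 3 — |x − y|_11 = 11^{-2} = 1/121.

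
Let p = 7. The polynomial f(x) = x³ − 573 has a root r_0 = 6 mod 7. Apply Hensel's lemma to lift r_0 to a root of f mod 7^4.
r_3 = 1889 (mod 2401)

Hensel: r_{i+1} = r_i − f(r_i)/f′(r_i) mod 7^{i+2}, where f′(x) = 3x². Iterate:
  r_0 = 6 (mod 7)
  r_1 = 27 (mod 49)
  r_2 = 174 (mod 343)
  r_3 = 1889 (mod 2401)
Final: r = 1889 with f(r) ≡ 0 mod 7^4.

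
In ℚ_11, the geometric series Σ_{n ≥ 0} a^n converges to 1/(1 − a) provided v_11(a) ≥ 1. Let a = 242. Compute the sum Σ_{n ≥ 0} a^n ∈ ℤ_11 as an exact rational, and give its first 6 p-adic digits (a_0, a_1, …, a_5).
Σ a^n = 1/(1 − a) = -1/241;  first 6 digits = (1, 0, 2, 0, 4, 0)

v_11(a) = 2 ≥ 1, so the series converges in ℤ_11 to 1/(1 − a) = 1/(1 − 242) = -1/241. Expand this rational in ℤ_11: compute digits iteratively via d_i = x_i mod 11, x_{i+1} = (x_i − d_i)/11. The first 6 digits are (1, 0, 2, 0, 4, 0).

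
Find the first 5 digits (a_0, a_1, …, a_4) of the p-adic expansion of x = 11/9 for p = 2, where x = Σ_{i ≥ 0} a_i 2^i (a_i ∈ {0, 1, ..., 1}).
(a_0, …, a_4) = (1, 1, 0, 0, 1)

v_2(11/9) = 0 (numerator and denominator both coprime to 2), so x ∈ ℤ_2^×. Compute digits iteratively via a_i = x_i mod 2, x_{i+1} = (x_i − a_i)/2, with x_0 = x:
  x_0 = 11/9;  a_0 = 1;  x_1 = (x_0 − 1)/2 = 1/9
  x_1 = 1/9;  a_1 = 1;  x_2 = (x_1 − 1)/2 = -4/9
  x_2 = -4/9;  a_2 = 0;  x_3 = (x_2 − 0)/2 = -2/9
  x_3 = -2/9;  a_3 = 0;  x_4 = (x_3 − 0)/2 = -1/9
  x_4 = -1/9;  a_4 = 1;  x_5 = (x_4 − 1)/2 = -5/9
Digits: (1, 1, 0, 0, 1).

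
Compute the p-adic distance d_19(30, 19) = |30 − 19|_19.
d_19(30, 19) = 1

Step 1 — x − y = 30 − 19 = 11. Step 2 — v_19(11) = 0 (factor: 11 = (19^0 · 11); the sign does not affect v_p). Step 3 — |x − y|_19 = 19^{0} = 1.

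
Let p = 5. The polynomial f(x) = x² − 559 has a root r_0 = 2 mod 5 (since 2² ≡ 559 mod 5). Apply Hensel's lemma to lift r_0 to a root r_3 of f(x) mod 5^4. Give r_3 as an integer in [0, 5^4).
r_3 = 322 (mod 625)

Hensel's recurrence: r_{i+1} = r_i − f(r_i)·(f′(r_i))^{-1} mod 5^{i+2}, with f′(x) = 2x. Iterate:
  r_0 = 2 (mod 5)
  r_1 = 22 (mod 25)
  r_2 = 72 (mod 125)
  r_3 = 322 (mod 625)
Final: r_3 = 322, and one checks f(r_3) ≡ 0 mod 5^4.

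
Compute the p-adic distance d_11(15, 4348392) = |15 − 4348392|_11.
d_11(15, 4348392) = 1/161051

Step 1 — x − y = 15 − 4348392 = -4348377. Step 2 — v_11(-4348377) = 5 (factor: -4348377 = −(11^5 · 27); the sign does not affect v_p). Step 3 — |x − y|_11 = 11^{-5} = 1/161051.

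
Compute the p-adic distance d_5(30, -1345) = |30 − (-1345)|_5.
d_5(30, -1345) = 1/125

Step 1 — x − y = 30 − (-1345) = 1375. Step 2 — v_5(1375) = 3 (factor: 1375 = (5^3 · 11); the sign does not affect v_p). Step 3 — |x − y|_5 = 5^{-3} = 1/125.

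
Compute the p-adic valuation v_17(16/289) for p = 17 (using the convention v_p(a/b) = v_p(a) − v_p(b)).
v_17(16/289) = -2

Factor powers of 17 from the numerator and denominator of the reduced fraction: 16 = 17^0 · 16 and 289 = 17^2 · 1. Apply v_p(a/b) = v_p(a) − v_p(b): v_17(16/289) = 0 − 2 = -2.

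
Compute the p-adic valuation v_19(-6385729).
v_19(-6385729) = 4

v_19(n) is the largest exponent k such that 19^k divides n. Factor out: -6385729 = -19^4 · 49. (Sign doesn't affect v_p.) So v_19(-6385729) = 4.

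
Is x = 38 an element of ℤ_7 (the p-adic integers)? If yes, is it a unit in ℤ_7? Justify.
x ∈ ℤ_7^× (unit); v_7(x) = 0

ℤ_7 = {x ∈ ℚ_7 : v_7(x) ≥ 0} and ℤ_7^× = {x ∈ ℤ_7 : v_7(x) = 0}. Here v_7(38) = v_7(num) − v_7(den) = 0; compare against these criteria.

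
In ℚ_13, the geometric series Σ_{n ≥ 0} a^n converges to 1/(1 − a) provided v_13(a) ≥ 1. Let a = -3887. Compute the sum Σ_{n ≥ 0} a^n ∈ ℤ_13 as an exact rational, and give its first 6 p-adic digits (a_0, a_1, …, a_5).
Σ a^n = 1/(1 − a) = 1/3888;  first 6 digits = (1, 0, 3, 11, 8, 1)

v_13(a) = 2 ≥ 1, so the series converges in ℤ_13 to 1/(1 − a) = 1/(1 − (-3887)) = 1/3888. Expand this rational in ℤ_13: compute digits iteratively via d_i = x_i mod 13, x_{i+1} = (x_i − d_i)/13. The first 6 digits are (1, 0, 3, 11, 8, 1).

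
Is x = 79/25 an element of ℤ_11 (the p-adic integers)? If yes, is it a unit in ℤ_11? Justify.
x ∈ ℤ_11^× (unit); v_11(x) = 0

ℤ_11 = {x ∈ ℚ_11 : v_11(x) ≥ 0} and ℤ_11^× = {x ∈ ℤ_11 : v_11(x) = 0}. Here v_11(79/25) = v_11(num) − v_11(den) = 0; compare against these criteria.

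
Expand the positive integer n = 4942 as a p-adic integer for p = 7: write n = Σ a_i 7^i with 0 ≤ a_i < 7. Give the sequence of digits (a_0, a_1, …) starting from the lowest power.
(a_0, a_1, …) = (0, 6, 2, 0, 2)

Repeated division by 7 gives the digits low-to-high: 4942 = 6·7^1 + 2·7^2 + 2·7^4. Digit sequence: (0, 6, 2, 0, 2).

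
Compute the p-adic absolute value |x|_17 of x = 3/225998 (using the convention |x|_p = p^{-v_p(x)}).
|3/225998|_17 = 4913

Step 1 — compute v_17(x) by factoring powers of 17 out of the numerator and denominator: v_17(3/225998) = -3. Step 2 — apply |x|_p = p^{-v_p(x)} = 17^{3} = 4913.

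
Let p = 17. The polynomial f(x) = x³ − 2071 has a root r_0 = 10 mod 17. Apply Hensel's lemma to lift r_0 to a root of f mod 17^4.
r_3 = 11247 (mod 83521)

Hensel: r_{i+1} = r_i − f(r_i)/f′(r_i) mod 17^{i+2}, where f′(x) = 3x². Iterate:
  r_0 = 10 (mod 17)
  r_1 = 265 (mod 289)
  r_2 = 1421 (mod 4913)
  r_3 = 11247 (mod 83521)
Final: r = 11247 with f(r) ≡ 0 mod 17^4.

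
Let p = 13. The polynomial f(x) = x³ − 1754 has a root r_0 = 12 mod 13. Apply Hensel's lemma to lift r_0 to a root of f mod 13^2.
r_1 = 77 (mod 169)

Hensel: r_{i+1} = r_i − f(r_i)/f′(r_i) mod 13^{i+2}, where f′(x) = 3x². Iterate:
  r_0 = 12 (mod 13)
  r_1 = 77 (mod 169)
Final: r = 77 with f(r) ≡ 0 mod 13^2.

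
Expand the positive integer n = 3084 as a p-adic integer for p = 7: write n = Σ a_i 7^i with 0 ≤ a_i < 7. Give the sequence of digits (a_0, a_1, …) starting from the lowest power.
(a_0, a_1, …) = (4, 6, 6, 1, 1)

Repeated division by 7 gives the digits low-to-high: 3084 = 4 + 6·7^1 + 6·7^2 + 1·7^3 + 1·7^4. Digit sequence: (4, 6, 6, 1, 1).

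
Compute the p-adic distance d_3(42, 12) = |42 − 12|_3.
d_3(42, 12) = 1/3

Step 1 — x − y = 42 − 12 = 30. Step 2 — v_3(30) = 1 (factor: 30 = (3^1 · 10); the sign does not affect v_p). Step 3 — |x − y|_3 = 3^{-1} = 1/3.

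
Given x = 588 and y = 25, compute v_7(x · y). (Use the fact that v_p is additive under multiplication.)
v_7(14700) = 2

v_p(x) = 2 (factor: 588 = 7^2 · 12); v_p(y) = 0 (factor: 25 = 7^0 · 25). Additivity: v_p(xy) = v_p(x) + v_p(y) = 2 + 0 = 2. (Direct check: xy = 14700 = 7^2 · (300).)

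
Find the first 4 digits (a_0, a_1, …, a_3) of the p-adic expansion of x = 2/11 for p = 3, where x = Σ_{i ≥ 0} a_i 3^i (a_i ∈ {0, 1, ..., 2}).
(a_0, …, a_3) = (1, 0, 1, 1)

v_3(2/11) = 0 (numerator and denominator both coprime to 3), so x ∈ ℤ_3^×. Compute digits iteratively via a_i = x_i mod 3, x_{i+1} = (x_i − a_i)/3, with x_0 = x:
  x_0 = 2/11;  a_0 = 1;  x_1 = (x_0 − 1)/3 = -3/11
  x_1 = -3/11;  a_1 = 0;  x_2 = (x_1 − 0)/3 = -1/11
  x_2 = -1/11;  a_2 = 1;  x_3 = (x_2 − 1)/3 = -4/11
  x_3 = -4/11;  a_3 = 1;  x_4 = (x_3 − 1)/3 = -5/11
Digits: (1, 0, 1, 1).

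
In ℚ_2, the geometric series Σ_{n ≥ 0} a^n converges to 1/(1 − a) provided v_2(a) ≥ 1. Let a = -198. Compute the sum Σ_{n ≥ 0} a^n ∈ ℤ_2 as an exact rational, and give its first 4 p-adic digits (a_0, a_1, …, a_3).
Σ a^n = 1/(1 − a) = 1/199;  first 4 digits = (1, 1, 1, 0)

v_2(a) = 1 ≥ 1, so the series converges in ℤ_2 to 1/(1 − a) = 1/(1 − (-198)) = 1/199. Expand this rational in ℤ_2: compute digits iteratively via d_i = x_i mod 2, x_{i+1} = (x_i − d_i)/2. The first 4 digits are (1, 1, 1, 0).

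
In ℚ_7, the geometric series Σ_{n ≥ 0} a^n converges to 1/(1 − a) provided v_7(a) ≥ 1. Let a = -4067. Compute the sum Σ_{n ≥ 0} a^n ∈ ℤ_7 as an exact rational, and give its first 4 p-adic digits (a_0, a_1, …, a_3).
Σ a^n = 1/(1 − a) = 1/4068;  first 4 digits = (1, 0, 1, 2)

v_7(a) = 2 ≥ 1, so the series converges in ℤ_7 to 1/(1 − a) = 1/(1 − (-4067)) = 1/4068. Expand this rational in ℤ_7: compute digits iteratively via d_i = x_i mod 7, x_{i+1} = (x_i − d_i)/7. The first 4 digits are (1, 0, 1, 2).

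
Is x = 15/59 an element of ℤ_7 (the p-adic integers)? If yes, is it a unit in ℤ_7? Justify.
x ∈ ℤ_7^× (unit); v_7(x) = 0

ℤ_7 = {x ∈ ℚ_7 : v_7(x) ≥ 0} and ℤ_7^× = {x ∈ ℤ_7 : v_7(x) = 0}. Here v_7(15/59) = v_7(num) − v_7(den) = 0; compare against these criteria.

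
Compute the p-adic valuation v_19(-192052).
v_19(-192052) = 3

v_19(n) is the largest exponent k such that 19^k divides n. Factor out: -192052 = -19^3 · 28. (Sign doesn't affect v_p.) So v_19(-192052) = 3.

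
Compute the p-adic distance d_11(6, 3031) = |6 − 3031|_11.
d_11(6, 3031) = 1/121

Step 1 — x − y = 6 − 3031 = -3025. Step 2 — v_11(-3025) = 2 (factor: -3025 = −(11^2 · 25); the sign does not affect v_p). Step 3 — |x − y|_11 = 11^{-2} = 1/121.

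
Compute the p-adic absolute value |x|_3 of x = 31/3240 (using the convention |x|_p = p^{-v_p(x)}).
|31/3240|_3 = 81

Step 1 — compute v_3(x) by factoring powers of 3 out of the numerator and denominator: v_3(31/3240) = -4. Step 2 — apply |x|_p = p^{-v_p(x)} = 3^{4} = 81.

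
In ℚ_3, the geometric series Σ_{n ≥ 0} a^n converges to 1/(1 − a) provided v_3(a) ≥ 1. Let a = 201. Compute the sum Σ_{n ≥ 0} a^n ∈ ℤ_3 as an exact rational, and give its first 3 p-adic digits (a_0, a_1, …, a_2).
Σ a^n = 1/(1 − a) = -1/200;  first 3 digits = (1, 1, 2)

v_3(a) = 1 ≥ 1, so the series converges in ℤ_3 to 1/(1 − a) = 1/(1 − 201) = -1/200. Expand this rational in ℤ_3: compute digits iteratively via d_i = x_i mod 3, x_{i+1} = (x_i − d_i)/3. The first 3 digits are (1, 1, 2).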